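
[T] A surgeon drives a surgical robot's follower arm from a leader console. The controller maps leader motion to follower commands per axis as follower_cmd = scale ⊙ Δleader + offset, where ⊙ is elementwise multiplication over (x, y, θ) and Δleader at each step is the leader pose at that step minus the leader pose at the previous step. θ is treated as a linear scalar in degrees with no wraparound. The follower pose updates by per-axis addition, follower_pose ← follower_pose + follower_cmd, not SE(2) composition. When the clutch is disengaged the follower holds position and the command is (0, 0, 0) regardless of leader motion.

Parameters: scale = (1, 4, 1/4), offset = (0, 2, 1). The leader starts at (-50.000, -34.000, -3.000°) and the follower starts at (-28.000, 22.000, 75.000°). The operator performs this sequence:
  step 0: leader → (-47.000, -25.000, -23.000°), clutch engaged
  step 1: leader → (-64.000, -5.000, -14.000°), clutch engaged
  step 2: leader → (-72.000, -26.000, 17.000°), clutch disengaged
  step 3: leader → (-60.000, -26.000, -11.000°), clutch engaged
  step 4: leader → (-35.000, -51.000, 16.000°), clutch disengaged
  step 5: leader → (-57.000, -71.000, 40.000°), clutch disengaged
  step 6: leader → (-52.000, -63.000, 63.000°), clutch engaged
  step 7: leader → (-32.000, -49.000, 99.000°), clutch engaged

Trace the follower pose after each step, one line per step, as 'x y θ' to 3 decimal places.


step 0: Δleader=(3.000, 9.000, -20.000°), engaged; cmd=(3.000, 38.000, -4.000°) → follower=(-25.000, 60.000, 71.000°)
step 1: Δleader=(-17.000, 20.000, 9.000°), engaged; cmd=(-17.000, 82.000, 3.250°) → follower=(-42.000, 142.000, 74.250°)
step 2: Δleader=(-8.000, -21.000, 31.000°), disengaged; cmd=(0,0,0) → follower holds at (-42.000, 142.000, 74.250°)
step 3: Δleader=(12.000, 0.000, -28.000°), engaged; cmd=(12.000, 2.000, -6.000°) → follower=(-30.000, 144.000, 68.250°)
step 4: Δleader=(25.000, -25.000, 27.000°), disengaged; cmd=(0,0,0) → follower holds at (-30.000, 144.000, 68.250°)
step 5: Δleader=(-22.000, -20.000, 24.000°), disengaged; cmd=(0,0,0) → follower holds at (-30.000, 144.000, 68.250°)
step 6: Δleader=(5.000, 8.000, 23.000°), engaged; cmd=(5.000, 34.000, 6.750°) → follower=(-25.000, 178.000, 75.000°)
step 7: Δleader=(20.000, 14.000, 36.000°), engaged; cmd=(20.000, 58.000, 10.000°) → follower=(-5.000, 236.000, 85.000°)

-25.000 60.000 71.000
-42.000 142.000 74.250
-42.000 142.000 74.250
-30.000 144.000 68.250
-30.000 144.000 68.250
-30.000 144.000 68.250
-25.000 178.000 75.000
-5.000 236.000 85.000


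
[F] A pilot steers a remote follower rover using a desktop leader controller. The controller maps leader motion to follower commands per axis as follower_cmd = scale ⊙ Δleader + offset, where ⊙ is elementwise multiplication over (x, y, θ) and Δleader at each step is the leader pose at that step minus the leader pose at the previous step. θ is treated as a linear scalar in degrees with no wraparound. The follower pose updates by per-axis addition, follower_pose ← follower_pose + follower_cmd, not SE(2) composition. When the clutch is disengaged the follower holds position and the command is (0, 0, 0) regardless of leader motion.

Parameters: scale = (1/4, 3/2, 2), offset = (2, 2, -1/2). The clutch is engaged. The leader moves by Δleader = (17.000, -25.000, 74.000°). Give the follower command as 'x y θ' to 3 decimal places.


6.250 -35.500 147.500

axis x: 1/4·17.000 + 2 = 6.250
axis y: 3/2·-25.000 + 2 = -35.500
axis θ: 2·74.000 + -1/2 = 147.500


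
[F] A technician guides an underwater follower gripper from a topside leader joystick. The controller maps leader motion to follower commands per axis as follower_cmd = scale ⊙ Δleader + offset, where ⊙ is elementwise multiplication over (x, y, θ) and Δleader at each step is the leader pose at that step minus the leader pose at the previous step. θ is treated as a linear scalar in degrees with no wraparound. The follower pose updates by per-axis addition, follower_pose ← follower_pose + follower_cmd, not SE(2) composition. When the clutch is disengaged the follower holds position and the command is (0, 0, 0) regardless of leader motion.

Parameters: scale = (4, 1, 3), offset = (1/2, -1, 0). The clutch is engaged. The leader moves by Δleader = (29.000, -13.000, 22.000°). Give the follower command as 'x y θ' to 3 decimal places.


axis x: 4·29.000 + 1/2 = 116.500
axis y: 1·-13.000 + -1 = -14.000
axis θ: 3·22.000 + 0 = 66.000

116.500 -14.000 66.000


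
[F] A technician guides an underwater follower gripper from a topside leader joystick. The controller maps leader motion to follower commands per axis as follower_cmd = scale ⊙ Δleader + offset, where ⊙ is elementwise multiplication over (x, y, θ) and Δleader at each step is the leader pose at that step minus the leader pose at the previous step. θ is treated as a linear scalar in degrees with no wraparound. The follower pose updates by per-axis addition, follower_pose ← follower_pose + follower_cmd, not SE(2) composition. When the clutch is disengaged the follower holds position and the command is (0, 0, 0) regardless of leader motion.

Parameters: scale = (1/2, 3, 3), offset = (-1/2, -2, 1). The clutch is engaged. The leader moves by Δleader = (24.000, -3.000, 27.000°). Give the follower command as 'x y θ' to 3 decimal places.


11.500 -11.000 82.000

axis x: 1/2·24.000 + -1/2 = 11.500
axis y: 3·-3.000 + -2 = -11.000
axis θ: 3·27.000 + 1 = 82.000


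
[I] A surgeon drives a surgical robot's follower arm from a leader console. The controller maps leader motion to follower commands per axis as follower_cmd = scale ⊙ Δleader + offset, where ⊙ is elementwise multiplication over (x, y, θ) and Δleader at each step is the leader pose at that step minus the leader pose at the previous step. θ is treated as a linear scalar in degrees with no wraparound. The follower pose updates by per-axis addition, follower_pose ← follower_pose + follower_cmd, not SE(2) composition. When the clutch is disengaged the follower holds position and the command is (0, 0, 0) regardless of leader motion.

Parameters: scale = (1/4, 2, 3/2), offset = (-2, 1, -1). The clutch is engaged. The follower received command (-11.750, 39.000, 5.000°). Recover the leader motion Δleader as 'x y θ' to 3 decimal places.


axis x: (-11.750 − -2) / (1/4) = -39.000
axis y: (39.000 − 1) / (2) = 19.000
axis θ: (5.000 − -1) / (3/2) = 4.000

-39.000 19.000 4.000


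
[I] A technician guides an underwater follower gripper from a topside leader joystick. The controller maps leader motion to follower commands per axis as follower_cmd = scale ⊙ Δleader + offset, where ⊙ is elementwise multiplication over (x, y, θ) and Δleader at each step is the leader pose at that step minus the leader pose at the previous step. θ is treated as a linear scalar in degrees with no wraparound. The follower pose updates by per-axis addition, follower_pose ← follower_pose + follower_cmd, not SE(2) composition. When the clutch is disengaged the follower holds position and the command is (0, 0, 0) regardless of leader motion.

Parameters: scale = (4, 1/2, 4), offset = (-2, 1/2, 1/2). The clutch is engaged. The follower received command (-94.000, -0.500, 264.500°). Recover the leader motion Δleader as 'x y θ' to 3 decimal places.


axis x: (-94.000 − -2) / (4) = -23.000
axis y: (-0.500 − 1/2) / (1/2) = -2.000
axis θ: (264.500 − 1/2) / (4) = 66.000

-23.000 -2.000 66.000


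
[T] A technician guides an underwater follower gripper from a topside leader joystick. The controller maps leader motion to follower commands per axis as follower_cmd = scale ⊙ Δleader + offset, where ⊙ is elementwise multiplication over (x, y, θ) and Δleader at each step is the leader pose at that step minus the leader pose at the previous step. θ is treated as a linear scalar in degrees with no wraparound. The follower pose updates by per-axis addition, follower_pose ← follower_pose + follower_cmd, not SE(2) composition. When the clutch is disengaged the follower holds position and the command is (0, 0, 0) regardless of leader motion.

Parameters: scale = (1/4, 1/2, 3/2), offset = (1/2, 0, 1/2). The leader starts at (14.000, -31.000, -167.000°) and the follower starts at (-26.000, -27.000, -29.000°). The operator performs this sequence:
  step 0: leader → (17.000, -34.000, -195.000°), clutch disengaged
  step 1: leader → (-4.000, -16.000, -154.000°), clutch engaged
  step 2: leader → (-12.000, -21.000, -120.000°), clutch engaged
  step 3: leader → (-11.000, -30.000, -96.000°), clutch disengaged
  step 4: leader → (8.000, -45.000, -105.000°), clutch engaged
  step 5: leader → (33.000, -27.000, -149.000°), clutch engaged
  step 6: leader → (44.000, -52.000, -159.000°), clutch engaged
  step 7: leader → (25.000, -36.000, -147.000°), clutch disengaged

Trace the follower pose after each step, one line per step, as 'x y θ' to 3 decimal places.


-26.000 -27.000 -29.000
-30.750 -18.000 33.000
-32.250 -20.500 84.500
-32.250 -20.500 84.500
-27.000 -28.000 71.500
-20.250 -19.000 6.000
-17.000 -31.500 -8.500
-17.000 -31.500 -8.500

step 0: Δleader=(3.000, -3.000, -28.000°), disengaged; cmd=(0,0,0) → follower holds at (-26.000, -27.000, -29.000°)
step 1: Δleader=(-21.000, 18.000, 41.000°), engaged; cmd=(-4.750, 9.000, 62.000°) → follower=(-30.750, -18.000, 33.000°)
step 2: Δleader=(-8.000, -5.000, 34.000°), engaged; cmd=(-1.500, -2.500, 51.500°) → follower=(-32.250, -20.500, 84.500°)
step 3: Δleader=(1.000, -9.000, 24.000°), disengaged; cmd=(0,0,0) → follower holds at (-32.250, -20.500, 84.500°)
step 4: Δleader=(19.000, -15.000, -9.000°), engaged; cmd=(5.250, -7.500, -13.000°) → follower=(-27.000, -28.000, 71.500°)
step 5: Δleader=(25.000, 18.000, -44.000°), engaged; cmd=(6.750, 9.000, -65.500°) → follower=(-20.250, -19.000, 6.000°)
step 6: Δleader=(11.000, -25.000, -10.000°), engaged; cmd=(3.250, -12.500, -14.500°) → follower=(-17.000, -31.500, -8.500°)
step 7: Δleader=(-19.000, 16.000, 12.000°), disengaged; cmd=(0,0,0) → follower holds at (-17.000, -31.500, -8.500°)


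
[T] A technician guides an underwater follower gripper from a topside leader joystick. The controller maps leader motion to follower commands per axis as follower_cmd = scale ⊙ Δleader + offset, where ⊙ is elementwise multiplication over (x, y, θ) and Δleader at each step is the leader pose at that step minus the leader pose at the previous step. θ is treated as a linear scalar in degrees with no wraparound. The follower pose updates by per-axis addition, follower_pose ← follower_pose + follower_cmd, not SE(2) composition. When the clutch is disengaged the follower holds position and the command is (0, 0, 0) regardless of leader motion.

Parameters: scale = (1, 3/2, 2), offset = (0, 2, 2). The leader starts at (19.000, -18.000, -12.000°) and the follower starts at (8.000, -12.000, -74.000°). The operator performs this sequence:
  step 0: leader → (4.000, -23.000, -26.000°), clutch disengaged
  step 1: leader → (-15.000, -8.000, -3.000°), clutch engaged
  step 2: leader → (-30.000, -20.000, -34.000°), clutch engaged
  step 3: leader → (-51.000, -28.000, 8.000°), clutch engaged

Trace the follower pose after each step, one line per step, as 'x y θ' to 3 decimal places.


8.000 -12.000 -74.000
-11.000 12.500 -26.000
-26.000 -3.500 -86.000
-47.000 -13.500 0.000

step 0: Δleader=(-15.000, -5.000, -14.000°), disengaged; cmd=(0,0,0) → follower holds at (8.000, -12.000, -74.000°)
step 1: Δleader=(-19.000, 15.000, 23.000°), engaged; cmd=(-19.000, 24.500, 48.000°) → follower=(-11.000, 12.500, -26.000°)
step 2: Δleader=(-15.000, -12.000, -31.000°), engaged; cmd=(-15.000, -16.000, -60.000°) → follower=(-26.000, -3.500, -86.000°)
step 3: Δleader=(-21.000, -8.000, 42.000°), engaged; cmd=(-21.000, -10.000, 86.000°) → follower=(-47.000, -13.500, 0.000°)


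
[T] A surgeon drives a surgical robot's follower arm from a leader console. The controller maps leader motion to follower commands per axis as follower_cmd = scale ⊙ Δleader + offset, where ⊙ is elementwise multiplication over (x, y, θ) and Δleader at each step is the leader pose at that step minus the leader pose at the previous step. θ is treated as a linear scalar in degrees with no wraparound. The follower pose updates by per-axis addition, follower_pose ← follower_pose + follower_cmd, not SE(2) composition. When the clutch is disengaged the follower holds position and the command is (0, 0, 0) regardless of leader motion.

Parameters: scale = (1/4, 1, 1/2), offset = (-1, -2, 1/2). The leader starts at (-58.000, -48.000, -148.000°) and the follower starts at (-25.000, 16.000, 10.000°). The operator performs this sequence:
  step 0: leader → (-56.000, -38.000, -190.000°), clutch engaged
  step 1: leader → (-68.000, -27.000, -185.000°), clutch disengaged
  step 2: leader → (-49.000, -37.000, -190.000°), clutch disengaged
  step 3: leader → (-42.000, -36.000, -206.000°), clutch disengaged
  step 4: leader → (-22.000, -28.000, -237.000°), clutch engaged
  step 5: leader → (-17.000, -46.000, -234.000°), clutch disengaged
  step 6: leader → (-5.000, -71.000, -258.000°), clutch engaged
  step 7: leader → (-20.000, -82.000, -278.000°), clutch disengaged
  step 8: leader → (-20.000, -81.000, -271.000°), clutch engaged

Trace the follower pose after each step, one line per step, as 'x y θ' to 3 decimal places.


-25.500 24.000 -10.500
-25.500 24.000 -10.500
-25.500 24.000 -10.500
-25.500 24.000 -10.500
-21.500 30.000 -25.500
-21.500 30.000 -25.500
-19.500 3.000 -37.000
-19.500 3.000 -37.000
-20.500 2.000 -33.000

step 0: Δleader=(2.000, 10.000, -42.000°), engaged; cmd=(-0.500, 8.000, -20.500°) → follower=(-25.500, 24.000, -10.500°)
step 1: Δleader=(-12.000, 11.000, 5.000°), disengaged; cmd=(0,0,0) → follower holds at (-25.500, 24.000, -10.500°)
step 2: Δleader=(19.000, -10.000, -5.000°), disengaged; cmd=(0,0,0) → follower holds at (-25.500, 24.000, -10.500°)
step 3: Δleader=(7.000, 1.000, -16.000°), disengaged; cmd=(0,0,0) → follower holds at (-25.500, 24.000, -10.500°)
step 4: Δleader=(20.000, 8.000, -31.000°), engaged; cmd=(4.000, 6.000, -15.000°) → follower=(-21.500, 30.000, -25.500°)
step 5: Δleader=(5.000, -18.000, 3.000°), disengaged; cmd=(0,0,0) → follower holds at (-21.500, 30.000, -25.500°)
step 6: Δleader=(12.000, -25.000, -24.000°), engaged; cmd=(2.000, -27.000, -11.500°) → follower=(-19.500, 3.000, -37.000°)
step 7: Δleader=(-15.000, -11.000, -20.000°), disengaged; cmd=(0,0,0) → follower holds at (-19.500, 3.000, -37.000°)
step 8: Δleader=(0.000, 1.000, 7.000°), engaged; cmd=(-1.000, -1.000, 4.000°) → follower=(-20.500, 2.000, -33.000°)


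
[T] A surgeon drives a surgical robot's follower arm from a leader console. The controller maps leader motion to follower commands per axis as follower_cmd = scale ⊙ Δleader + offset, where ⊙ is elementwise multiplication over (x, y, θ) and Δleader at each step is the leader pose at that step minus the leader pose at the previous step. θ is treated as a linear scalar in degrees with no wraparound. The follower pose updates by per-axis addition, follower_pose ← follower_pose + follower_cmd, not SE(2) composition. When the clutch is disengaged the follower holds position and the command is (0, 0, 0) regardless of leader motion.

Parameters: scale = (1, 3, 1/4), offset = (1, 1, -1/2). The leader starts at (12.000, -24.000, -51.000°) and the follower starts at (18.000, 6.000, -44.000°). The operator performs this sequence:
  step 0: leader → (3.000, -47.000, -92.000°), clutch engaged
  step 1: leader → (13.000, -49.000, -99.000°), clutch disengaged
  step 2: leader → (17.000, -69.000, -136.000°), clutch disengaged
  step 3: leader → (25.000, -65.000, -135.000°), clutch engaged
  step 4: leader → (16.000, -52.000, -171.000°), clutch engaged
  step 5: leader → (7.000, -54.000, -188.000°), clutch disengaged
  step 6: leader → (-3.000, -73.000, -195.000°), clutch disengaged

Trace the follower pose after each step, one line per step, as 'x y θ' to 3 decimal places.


10.000 -62.000 -54.750
10.000 -62.000 -54.750
10.000 -62.000 -54.750
19.000 -49.000 -55.000
11.000 -9.000 -64.500
11.000 -9.000 -64.500
11.000 -9.000 -64.500

step 0: Δleader=(-9.000, -23.000, -41.000°), engaged; cmd=(-8.000, -68.000, -10.750°) → follower=(10.000, -62.000, -54.750°)
step 1: Δleader=(10.000, -2.000, -7.000°), disengaged; cmd=(0,0,0) → follower holds at (10.000, -62.000, -54.750°)
step 2: Δleader=(4.000, -20.000, -37.000°), disengaged; cmd=(0,0,0) → follower holds at (10.000, -62.000, -54.750°)
step 3: Δleader=(8.000, 4.000, 1.000°), engaged; cmd=(9.000, 13.000, -0.250°) → follower=(19.000, -49.000, -55.000°)
step 4: Δleader=(-9.000, 13.000, -36.000°), engaged; cmd=(-8.000, 40.000, -9.500°) → follower=(11.000, -9.000, -64.500°)
step 5: Δleader=(-9.000, -2.000, -17.000°), disengaged; cmd=(0,0,0) → follower holds at (11.000, -9.000, -64.500°)
step 6: Δleader=(-10.000, -19.000, -7.000°), disengaged; cmd=(0,0,0) → follower holds at (11.000, -9.000, -64.500°)


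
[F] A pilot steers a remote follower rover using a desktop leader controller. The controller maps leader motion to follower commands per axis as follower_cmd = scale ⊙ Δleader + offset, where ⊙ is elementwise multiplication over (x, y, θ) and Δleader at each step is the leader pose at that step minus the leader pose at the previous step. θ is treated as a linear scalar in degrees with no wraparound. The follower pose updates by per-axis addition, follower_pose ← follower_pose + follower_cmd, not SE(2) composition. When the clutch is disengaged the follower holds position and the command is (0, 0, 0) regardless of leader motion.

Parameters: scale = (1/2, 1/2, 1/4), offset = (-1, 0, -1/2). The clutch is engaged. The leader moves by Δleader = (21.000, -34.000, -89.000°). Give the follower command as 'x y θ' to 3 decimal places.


9.500 -17.000 -22.750

axis x: 1/2·21.000 + -1 = 9.500
axis y: 1/2·-34.000 + 0 = -17.000
axis θ: 1/4·-89.000 + -1/2 = -22.750


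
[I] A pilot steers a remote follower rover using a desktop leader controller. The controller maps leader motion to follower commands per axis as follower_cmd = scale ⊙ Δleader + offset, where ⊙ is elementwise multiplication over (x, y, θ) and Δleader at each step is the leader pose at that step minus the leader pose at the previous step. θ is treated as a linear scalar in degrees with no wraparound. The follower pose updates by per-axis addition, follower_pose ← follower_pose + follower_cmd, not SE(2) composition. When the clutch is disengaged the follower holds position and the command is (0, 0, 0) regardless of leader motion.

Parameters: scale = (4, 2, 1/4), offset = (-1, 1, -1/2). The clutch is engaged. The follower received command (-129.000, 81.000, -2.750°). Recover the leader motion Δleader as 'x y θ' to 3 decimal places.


axis x: (-129.000 − -1) / (4) = -32.000
axis y: (81.000 − 1) / (2) = 40.000
axis θ: (-2.750 − -1/2) / (1/4) = -9.000

-32.000 40.000 -9.000


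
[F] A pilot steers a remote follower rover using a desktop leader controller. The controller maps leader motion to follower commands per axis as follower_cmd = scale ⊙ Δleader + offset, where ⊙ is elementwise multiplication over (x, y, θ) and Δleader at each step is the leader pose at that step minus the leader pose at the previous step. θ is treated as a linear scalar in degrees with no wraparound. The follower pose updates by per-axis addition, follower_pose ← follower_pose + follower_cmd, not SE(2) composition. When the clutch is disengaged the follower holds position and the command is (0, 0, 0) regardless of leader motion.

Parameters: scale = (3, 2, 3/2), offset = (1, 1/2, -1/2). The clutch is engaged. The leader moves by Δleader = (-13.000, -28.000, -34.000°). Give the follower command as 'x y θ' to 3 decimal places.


axis x: 3·-13.000 + 1 = -38.000
axis y: 2·-28.000 + 1/2 = -55.500
axis θ: 3/2·-34.000 + -1/2 = -51.500

-38.000 -55.500 -51.500


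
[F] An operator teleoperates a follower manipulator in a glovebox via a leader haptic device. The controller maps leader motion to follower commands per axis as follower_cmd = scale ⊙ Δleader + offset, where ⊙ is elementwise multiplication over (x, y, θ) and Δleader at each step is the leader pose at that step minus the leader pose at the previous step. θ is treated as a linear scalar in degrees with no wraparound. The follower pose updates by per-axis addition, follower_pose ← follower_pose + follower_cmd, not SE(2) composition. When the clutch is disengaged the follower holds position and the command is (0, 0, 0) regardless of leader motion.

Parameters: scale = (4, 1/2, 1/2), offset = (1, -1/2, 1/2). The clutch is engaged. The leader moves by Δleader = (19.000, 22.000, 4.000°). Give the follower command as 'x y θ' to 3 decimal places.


77.000 10.500 2.500

axis x: 4·19.000 + 1 = 77.000
axis y: 1/2·22.000 + -1/2 = 10.500
axis θ: 1/2·4.000 + 1/2 = 2.500


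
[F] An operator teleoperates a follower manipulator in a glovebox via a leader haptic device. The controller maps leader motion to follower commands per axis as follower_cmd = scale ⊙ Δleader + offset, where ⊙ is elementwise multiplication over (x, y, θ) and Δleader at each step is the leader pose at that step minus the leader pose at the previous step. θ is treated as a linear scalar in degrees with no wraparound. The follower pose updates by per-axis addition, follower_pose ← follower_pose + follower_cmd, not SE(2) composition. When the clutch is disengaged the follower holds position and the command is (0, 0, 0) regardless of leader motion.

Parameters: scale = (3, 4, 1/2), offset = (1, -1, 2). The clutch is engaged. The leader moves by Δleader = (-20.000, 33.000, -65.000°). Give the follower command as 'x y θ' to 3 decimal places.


axis x: 3·-20.000 + 1 = -59.000
axis y: 4·33.000 + -1 = 131.000
axis θ: 1/2·-65.000 + 2 = -30.500

-59.000 131.000 -30.500


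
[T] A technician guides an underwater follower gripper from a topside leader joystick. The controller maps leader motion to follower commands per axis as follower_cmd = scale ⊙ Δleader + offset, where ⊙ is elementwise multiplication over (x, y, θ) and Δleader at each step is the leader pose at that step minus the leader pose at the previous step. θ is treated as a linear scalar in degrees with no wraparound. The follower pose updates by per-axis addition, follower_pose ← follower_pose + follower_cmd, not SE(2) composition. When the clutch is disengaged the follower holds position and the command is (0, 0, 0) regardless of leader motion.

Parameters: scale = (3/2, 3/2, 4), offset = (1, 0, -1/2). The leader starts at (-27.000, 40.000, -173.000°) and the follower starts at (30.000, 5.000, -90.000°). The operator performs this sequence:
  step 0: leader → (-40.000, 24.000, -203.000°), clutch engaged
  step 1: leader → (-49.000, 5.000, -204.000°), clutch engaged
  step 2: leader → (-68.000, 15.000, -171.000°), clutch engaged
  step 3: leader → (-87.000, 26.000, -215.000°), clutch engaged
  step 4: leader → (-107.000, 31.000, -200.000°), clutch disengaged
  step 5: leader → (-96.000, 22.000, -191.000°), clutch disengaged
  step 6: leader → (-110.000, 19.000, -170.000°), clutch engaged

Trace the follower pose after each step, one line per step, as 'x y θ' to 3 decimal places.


11.500 -19.000 -210.500
-1.000 -47.500 -215.000
-28.500 -32.500 -83.500
-56.000 -16.000 -260.000
-56.000 -16.000 -260.000
-56.000 -16.000 -260.000
-76.000 -20.500 -176.500

step 0: Δleader=(-13.000, -16.000, -30.000°), engaged; cmd=(-18.500, -24.000, -120.500°) → follower=(11.500, -19.000, -210.500°)
step 1: Δleader=(-9.000, -19.000, -1.000°), engaged; cmd=(-12.500, -28.500, -4.500°) → follower=(-1.000, -47.500, -215.000°)
step 2: Δleader=(-19.000, 10.000, 33.000°), engaged; cmd=(-27.500, 15.000, 131.500°) → follower=(-28.500, -32.500, -83.500°)
step 3: Δleader=(-19.000, 11.000, -44.000°), engaged; cmd=(-27.500, 16.500, -176.500°) → follower=(-56.000, -16.000, -260.000°)
step 4: Δleader=(-20.000, 5.000, 15.000°), disengaged; cmd=(0,0,0) → follower holds at (-56.000, -16.000, -260.000°)
step 5: Δleader=(11.000, -9.000, 9.000°), disengaged; cmd=(0,0,0) → follower holds at (-56.000, -16.000, -260.000°)
step 6: Δleader=(-14.000, -3.000, 21.000°), engaged; cmd=(-20.000, -4.500, 83.500°) → follower=(-76.000, -20.500, -176.500°)


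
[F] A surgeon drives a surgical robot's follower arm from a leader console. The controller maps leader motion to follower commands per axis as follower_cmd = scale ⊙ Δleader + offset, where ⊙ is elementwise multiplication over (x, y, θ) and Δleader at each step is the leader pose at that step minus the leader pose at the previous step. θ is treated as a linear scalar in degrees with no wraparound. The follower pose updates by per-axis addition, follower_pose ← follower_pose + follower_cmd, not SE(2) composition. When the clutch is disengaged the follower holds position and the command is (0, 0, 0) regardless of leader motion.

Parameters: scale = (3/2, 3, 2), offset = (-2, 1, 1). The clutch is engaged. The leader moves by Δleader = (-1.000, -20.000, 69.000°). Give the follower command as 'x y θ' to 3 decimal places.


axis x: 3/2·-1.000 + -2 = -3.500
axis y: 3·-20.000 + 1 = -59.000
axis θ: 2·69.000 + 1 = 139.000

-3.500 -59.000 139.000


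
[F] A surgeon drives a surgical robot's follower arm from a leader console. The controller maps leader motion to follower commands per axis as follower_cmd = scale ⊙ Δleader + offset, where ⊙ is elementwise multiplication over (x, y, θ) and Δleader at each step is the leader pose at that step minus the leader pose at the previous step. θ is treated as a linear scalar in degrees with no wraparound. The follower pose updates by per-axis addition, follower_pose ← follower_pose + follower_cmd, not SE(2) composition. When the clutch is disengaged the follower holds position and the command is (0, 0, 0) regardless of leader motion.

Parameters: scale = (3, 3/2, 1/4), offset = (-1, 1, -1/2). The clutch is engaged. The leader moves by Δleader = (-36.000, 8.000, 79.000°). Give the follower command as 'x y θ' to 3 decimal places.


-109.000 13.000 19.250

axis x: 3·-36.000 + -1 = -109.000
axis y: 3/2·8.000 + 1 = 13.000
axis θ: 1/4·79.000 + -1/2 = 19.250


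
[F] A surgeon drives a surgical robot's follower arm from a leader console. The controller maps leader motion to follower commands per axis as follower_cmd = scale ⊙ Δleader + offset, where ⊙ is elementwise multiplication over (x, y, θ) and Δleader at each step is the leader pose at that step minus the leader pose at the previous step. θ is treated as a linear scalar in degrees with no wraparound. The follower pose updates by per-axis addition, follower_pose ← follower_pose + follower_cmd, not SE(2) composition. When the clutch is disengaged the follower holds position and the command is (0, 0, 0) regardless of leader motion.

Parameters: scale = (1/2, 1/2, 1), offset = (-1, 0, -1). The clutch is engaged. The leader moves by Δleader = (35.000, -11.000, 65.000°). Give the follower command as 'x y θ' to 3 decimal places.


16.500 -5.500 64.000

axis x: 1/2·35.000 + -1 = 16.500
axis y: 1/2·-11.000 + 0 = -5.500
axis θ: 1·65.000 + -1 = 64.000


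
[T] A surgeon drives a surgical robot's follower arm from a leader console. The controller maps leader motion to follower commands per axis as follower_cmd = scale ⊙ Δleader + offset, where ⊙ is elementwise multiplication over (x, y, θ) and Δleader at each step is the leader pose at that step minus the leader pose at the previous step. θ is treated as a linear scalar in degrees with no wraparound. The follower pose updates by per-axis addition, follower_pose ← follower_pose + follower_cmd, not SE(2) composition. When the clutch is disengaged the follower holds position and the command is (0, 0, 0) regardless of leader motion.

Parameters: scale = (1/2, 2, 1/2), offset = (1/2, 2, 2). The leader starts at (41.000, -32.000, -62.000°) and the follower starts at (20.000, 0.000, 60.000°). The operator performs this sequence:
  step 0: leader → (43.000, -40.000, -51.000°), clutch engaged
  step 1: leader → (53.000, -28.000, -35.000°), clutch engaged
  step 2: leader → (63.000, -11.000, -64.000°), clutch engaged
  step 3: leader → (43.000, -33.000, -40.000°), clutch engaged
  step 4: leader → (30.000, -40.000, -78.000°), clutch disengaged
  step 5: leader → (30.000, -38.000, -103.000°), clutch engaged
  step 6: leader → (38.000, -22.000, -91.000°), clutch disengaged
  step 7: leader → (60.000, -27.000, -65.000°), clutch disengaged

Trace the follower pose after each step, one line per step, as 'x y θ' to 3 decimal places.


step 0: Δleader=(2.000, -8.000, 11.000°), engaged; cmd=(1.500, -14.000, 7.500°) → follower=(21.500, -14.000, 67.500°)
step 1: Δleader=(10.000, 12.000, 16.000°), engaged; cmd=(5.500, 26.000, 10.000°) → follower=(27.000, 12.000, 77.500°)
step 2: Δleader=(10.000, 17.000, -29.000°), engaged; cmd=(5.500, 36.000, -12.500°) → follower=(32.500, 48.000, 65.000°)
step 3: Δleader=(-20.000, -22.000, 24.000°), engaged; cmd=(-9.500, -42.000, 14.000°) → follower=(23.000, 6.000, 79.000°)
step 4: Δleader=(-13.000, -7.000, -38.000°), disengaged; cmd=(0,0,0) → follower holds at (23.000, 6.000, 79.000°)
step 5: Δleader=(0.000, 2.000, -25.000°), engaged; cmd=(0.500, 6.000, -10.500°) → follower=(23.500, 12.000, 68.500°)
step 6: Δleader=(8.000, 16.000, 12.000°), disengaged; cmd=(0,0,0) → follower holds at (23.500, 12.000, 68.500°)
step 7: Δleader=(22.000, -5.000, 26.000°), disengaged; cmd=(0,0,0) → follower holds at (23.500, 12.000, 68.500°)

21.500 -14.000 67.500
27.000 12.000 77.500
32.500 48.000 65.000
23.000 6.000 79.000
23.000 6.000 79.000
23.500 12.000 68.500
23.500 12.000 68.500
23.500 12.000 68.500


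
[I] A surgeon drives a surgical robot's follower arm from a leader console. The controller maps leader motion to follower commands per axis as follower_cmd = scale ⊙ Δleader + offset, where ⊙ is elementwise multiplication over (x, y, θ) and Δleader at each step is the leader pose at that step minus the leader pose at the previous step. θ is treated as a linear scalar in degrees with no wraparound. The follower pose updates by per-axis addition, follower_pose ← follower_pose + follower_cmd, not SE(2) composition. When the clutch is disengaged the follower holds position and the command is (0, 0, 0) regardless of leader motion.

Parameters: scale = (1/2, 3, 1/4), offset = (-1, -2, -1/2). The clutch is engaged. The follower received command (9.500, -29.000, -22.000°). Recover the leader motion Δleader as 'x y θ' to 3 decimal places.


21.000 -9.000 -86.000

axis x: (9.500 − -1) / (1/2) = 21.000
axis y: (-29.000 − -2) / (3) = -9.000
axis θ: (-22.000 − -1/2) / (1/4) = -86.000


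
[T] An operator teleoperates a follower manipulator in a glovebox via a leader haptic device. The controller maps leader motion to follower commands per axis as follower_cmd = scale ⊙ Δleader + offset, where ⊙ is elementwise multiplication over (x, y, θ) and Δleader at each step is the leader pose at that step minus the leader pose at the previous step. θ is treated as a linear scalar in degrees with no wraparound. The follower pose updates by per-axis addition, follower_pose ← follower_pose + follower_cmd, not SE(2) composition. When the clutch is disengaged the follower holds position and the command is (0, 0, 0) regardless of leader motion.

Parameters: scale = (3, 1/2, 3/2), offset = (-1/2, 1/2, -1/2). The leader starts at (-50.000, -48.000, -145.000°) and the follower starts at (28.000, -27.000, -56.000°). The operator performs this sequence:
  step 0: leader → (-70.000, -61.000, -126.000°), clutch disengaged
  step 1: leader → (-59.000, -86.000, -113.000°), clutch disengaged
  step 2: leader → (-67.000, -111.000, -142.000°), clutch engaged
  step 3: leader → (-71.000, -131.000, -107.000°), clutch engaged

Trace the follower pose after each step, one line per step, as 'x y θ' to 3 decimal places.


step 0: Δleader=(-20.000, -13.000, 19.000°), disengaged; cmd=(0,0,0) → follower holds at (28.000, -27.000, -56.000°)
step 1: Δleader=(11.000, -25.000, 13.000°), disengaged; cmd=(0,0,0) → follower holds at (28.000, -27.000, -56.000°)
step 2: Δleader=(-8.000, -25.000, -29.000°), engaged; cmd=(-24.500, -12.000, -44.000°) → follower=(3.500, -39.000, -100.000°)
step 3: Δleader=(-4.000, -20.000, 35.000°), engaged; cmd=(-12.500, -9.500, 52.000°) → follower=(-9.000, -48.500, -48.000°)

28.000 -27.000 -56.000
28.000 -27.000 -56.000
3.500 -39.000 -100.000
-9.000 -48.500 -48.000


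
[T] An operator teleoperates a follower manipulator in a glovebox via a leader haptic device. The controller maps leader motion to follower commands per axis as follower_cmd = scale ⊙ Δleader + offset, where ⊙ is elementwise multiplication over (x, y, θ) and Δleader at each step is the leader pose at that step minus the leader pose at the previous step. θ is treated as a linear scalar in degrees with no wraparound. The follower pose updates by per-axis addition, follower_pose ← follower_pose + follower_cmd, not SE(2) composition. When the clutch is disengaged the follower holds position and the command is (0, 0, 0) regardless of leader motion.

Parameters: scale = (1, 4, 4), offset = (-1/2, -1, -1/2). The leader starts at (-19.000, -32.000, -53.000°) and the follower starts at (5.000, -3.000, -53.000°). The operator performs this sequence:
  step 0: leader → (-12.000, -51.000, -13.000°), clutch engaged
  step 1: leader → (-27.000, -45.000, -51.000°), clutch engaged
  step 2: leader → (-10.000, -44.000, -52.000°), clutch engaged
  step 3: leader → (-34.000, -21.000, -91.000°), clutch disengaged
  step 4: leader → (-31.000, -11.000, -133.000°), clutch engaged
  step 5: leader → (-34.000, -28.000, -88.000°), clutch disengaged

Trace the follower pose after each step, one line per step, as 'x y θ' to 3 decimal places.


step 0: Δleader=(7.000, -19.000, 40.000°), engaged; cmd=(6.500, -77.000, 159.500°) → follower=(11.500, -80.000, 106.500°)
step 1: Δleader=(-15.000, 6.000, -38.000°), engaged; cmd=(-15.500, 23.000, -152.500°) → follower=(-4.000, -57.000, -46.000°)
step 2: Δleader=(17.000, 1.000, -1.000°), engaged; cmd=(16.500, 3.000, -4.500°) → follower=(12.500, -54.000, -50.500°)
step 3: Δleader=(-24.000, 23.000, -39.000°), disengaged; cmd=(0,0,0) → follower holds at (12.500, -54.000, -50.500°)
step 4: Δleader=(3.000, 10.000, -42.000°), engaged; cmd=(2.500, 39.000, -168.500°) → follower=(15.000, -15.000, -219.000°)
step 5: Δleader=(-3.000, -17.000, 45.000°), disengaged; cmd=(0,0,0) → follower holds at (15.000, -15.000, -219.000°)

11.500 -80.000 106.500
-4.000 -57.000 -46.000
12.500 -54.000 -50.500
12.500 -54.000 -50.500
15.000 -15.000 -219.000
15.000 -15.000 -219.000


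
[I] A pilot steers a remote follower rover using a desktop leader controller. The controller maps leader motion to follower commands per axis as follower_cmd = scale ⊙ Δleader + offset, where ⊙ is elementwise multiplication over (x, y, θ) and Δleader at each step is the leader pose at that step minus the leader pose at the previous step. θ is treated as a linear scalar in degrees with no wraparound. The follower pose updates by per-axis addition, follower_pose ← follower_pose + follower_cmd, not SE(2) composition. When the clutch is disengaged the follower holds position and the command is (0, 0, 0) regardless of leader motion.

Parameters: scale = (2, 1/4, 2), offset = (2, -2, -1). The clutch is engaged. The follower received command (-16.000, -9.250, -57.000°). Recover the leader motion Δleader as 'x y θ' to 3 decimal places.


axis x: (-16.000 − 2) / (2) = -9.000
axis y: (-9.250 − -2) / (1/4) = -29.000
axis θ: (-57.000 − -1) / (2) = -28.000

-9.000 -29.000 -28.000


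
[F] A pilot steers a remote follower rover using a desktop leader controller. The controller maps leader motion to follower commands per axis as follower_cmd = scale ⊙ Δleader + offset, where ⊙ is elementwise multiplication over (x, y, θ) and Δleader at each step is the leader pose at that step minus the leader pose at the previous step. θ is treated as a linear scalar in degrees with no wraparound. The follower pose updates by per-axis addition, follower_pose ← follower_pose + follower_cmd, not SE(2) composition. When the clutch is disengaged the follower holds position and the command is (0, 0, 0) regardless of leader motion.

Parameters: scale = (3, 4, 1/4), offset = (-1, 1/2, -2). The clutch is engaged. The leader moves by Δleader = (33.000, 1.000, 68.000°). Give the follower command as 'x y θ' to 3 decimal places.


axis x: 3·33.000 + -1 = 98.000
axis y: 4·1.000 + 1/2 = 4.500
axis θ: 1/4·68.000 + -2 = 15.000

98.000 4.500 15.000


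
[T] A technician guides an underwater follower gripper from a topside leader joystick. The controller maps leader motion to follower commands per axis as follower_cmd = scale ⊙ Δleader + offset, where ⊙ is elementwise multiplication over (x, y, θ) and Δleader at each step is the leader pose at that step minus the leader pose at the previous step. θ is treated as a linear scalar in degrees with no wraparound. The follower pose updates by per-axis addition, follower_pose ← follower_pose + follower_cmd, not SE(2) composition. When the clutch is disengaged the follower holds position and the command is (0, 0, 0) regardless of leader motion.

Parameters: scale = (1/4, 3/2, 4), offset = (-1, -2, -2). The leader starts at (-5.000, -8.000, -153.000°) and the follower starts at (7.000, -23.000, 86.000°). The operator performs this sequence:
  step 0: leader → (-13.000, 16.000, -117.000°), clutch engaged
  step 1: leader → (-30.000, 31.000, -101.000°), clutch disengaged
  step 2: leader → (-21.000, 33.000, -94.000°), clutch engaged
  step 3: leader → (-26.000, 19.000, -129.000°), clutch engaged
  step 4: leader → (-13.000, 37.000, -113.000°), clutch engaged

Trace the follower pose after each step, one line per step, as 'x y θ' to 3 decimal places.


4.000 11.000 228.000
4.000 11.000 228.000
5.250 12.000 254.000
3.000 -11.000 112.000
5.250 14.000 174.000

step 0: Δleader=(-8.000, 24.000, 36.000°), engaged; cmd=(-3.000, 34.000, 142.000°) → follower=(4.000, 11.000, 228.000°)
step 1: Δleader=(-17.000, 15.000, 16.000°), disengaged; cmd=(0,0,0) → follower holds at (4.000, 11.000, 228.000°)
step 2: Δleader=(9.000, 2.000, 7.000°), engaged; cmd=(1.250, 1.000, 26.000°) → follower=(5.250, 12.000, 254.000°)
step 3: Δleader=(-5.000, -14.000, -35.000°), engaged; cmd=(-2.250, -23.000, -142.000°) → follower=(3.000, -11.000, 112.000°)
step 4: Δleader=(13.000, 18.000, 16.000°), engaged; cmd=(2.250, 25.000, 62.000°) → follower=(5.250, 14.000, 174.000°)


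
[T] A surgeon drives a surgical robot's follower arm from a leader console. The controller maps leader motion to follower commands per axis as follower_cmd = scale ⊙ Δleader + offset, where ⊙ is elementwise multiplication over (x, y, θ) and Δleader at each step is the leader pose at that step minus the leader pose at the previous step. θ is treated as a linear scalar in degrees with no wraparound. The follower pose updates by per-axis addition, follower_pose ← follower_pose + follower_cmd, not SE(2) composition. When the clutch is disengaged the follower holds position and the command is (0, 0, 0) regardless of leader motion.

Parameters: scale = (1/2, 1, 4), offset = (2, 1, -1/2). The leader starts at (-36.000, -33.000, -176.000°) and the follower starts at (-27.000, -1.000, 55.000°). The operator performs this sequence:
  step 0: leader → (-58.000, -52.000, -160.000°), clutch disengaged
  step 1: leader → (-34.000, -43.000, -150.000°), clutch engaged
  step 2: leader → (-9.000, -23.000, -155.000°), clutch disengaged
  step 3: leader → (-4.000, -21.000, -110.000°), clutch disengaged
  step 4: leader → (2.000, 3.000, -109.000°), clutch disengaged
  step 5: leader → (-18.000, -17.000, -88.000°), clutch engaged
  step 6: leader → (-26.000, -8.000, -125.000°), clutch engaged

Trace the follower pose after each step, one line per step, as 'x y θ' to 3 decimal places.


step 0: Δleader=(-22.000, -19.000, 16.000°), disengaged; cmd=(0,0,0) → follower holds at (-27.000, -1.000, 55.000°)
step 1: Δleader=(24.000, 9.000, 10.000°), engaged; cmd=(14.000, 10.000, 39.500°) → follower=(-13.000, 9.000, 94.500°)
step 2: Δleader=(25.000, 20.000, -5.000°), disengaged; cmd=(0,0,0) → follower holds at (-13.000, 9.000, 94.500°)
step 3: Δleader=(5.000, 2.000, 45.000°), disengaged; cmd=(0,0,0) → follower holds at (-13.000, 9.000, 94.500°)
step 4: Δleader=(6.000, 24.000, 1.000°), disengaged; cmd=(0,0,0) → follower holds at (-13.000, 9.000, 94.500°)
step 5: Δleader=(-20.000, -20.000, 21.000°), engaged; cmd=(-8.000, -19.000, 83.500°) → follower=(-21.000, -10.000, 178.000°)
step 6: Δleader=(-8.000, 9.000, -37.000°), engaged; cmd=(-2.000, 10.000, -148.500°) → follower=(-23.000, 0.000, 29.500°)

-27.000 -1.000 55.000
-13.000 9.000 94.500
-13.000 9.000 94.500
-13.000 9.000 94.500
-13.000 9.000 94.500
-21.000 -10.000 178.000
-23.000 0.000 29.500
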